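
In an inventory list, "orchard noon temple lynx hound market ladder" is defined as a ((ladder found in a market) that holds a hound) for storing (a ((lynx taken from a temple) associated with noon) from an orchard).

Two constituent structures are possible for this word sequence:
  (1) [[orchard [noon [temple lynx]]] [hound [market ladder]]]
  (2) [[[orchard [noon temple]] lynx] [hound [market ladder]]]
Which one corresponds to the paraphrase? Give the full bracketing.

[[orchard [noon [temple lynx]]] [hound [market ladder]]]

The paraphrase's head is the "ladder" part ("hound market ladder"); its modifier is "orchard noon temple lynx".
That top-level split, carried through the inner groups, gives [[orchard [noon [temple lynx]]] [hound [market ladder]]].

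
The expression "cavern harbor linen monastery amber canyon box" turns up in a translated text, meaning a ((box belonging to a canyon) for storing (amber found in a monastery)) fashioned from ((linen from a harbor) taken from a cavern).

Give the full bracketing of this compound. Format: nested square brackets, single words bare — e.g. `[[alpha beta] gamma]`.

[[cavern [harbor linen]] [[monastery amber] [canyon box]]]

Whole compound: head "box" (specifically "monastery amber canyon box"), modifier "cavern harbor linen".
Inside "cavern harbor linen": head "linen" (specifically "harbor linen"), modifier "cavern".
Inside "harbor linen": head "linen", modifier "harbor".
Inside "monastery amber canyon box": head "box" (specifically "canyon box"), modifier "monastery amber".
Inside "monastery amber": head "amber", modifier "monastery".
Inside "canyon box": head "box", modifier "canyon".
So the structure is [[cavern [harbor linen]] [[monastery amber] [canyon box]]].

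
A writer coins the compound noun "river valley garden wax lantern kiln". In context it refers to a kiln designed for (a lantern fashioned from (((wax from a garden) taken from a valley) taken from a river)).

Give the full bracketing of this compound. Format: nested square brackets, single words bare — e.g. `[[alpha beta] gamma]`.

Overall it is a kind of kiln; the modifier is "river valley garden wax lantern".
Within "river valley garden wax lantern", the head is "lantern" and the modifier is "river valley garden wax".
Within "river valley garden wax", the head is "wax" (specifically "valley garden wax") and the modifier is "river".
Within "valley garden wax", the head is "wax" (specifically "garden wax") and the modifier is "valley".
Within "garden wax", the head is "wax" and the modifier is "garden".
Assembled: [[[river [valley [garden wax]]] lantern] kiln].

[[[river [valley [garden wax]]] lantern] kiln]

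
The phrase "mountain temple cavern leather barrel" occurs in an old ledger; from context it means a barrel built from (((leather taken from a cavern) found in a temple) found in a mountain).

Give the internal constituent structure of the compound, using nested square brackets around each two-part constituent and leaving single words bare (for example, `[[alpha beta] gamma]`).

At the top level: head "barrel"; modifier "mountain temple cavern leather".
Within "mountain temple cavern leather", the head is "leather" (specifically "temple cavern leather") and the modifier is "mountain".
Within "temple cavern leather", the head is "leather" (specifically "cavern leather") and the modifier is "temple".
Within "cavern leather", the head is "leather" and the modifier is "cavern".
Assembled: [[mountain [temple [cavern leather]]] barrel].

[[mountain [temple [cavern leather]]] barrel]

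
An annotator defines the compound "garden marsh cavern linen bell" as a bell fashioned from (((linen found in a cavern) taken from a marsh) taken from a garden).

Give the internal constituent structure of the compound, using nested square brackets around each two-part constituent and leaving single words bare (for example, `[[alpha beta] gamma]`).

Whole compound: head "bell", modifier "garden marsh cavern linen".
Within "garden marsh cavern linen", the head is "linen" (specifically "marsh cavern linen") and the modifier is "garden".
Within "marsh cavern linen", the head is "linen" (specifically "cavern linen") and the modifier is "marsh".
Within "cavern linen", the head is "linen" and the modifier is "cavern".
Putting it together: [[garden [marsh [cavern linen]]] bell].

[[garden [marsh [cavern linen]]] bell]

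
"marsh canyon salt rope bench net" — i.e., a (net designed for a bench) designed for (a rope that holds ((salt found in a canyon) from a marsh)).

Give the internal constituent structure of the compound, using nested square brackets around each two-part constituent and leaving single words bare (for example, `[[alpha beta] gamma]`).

[[[marsh [canyon salt]] rope] [bench net]]

At the top level: head "net" (specifically "bench net"); modifier "marsh canyon salt rope".
Inside "marsh canyon salt rope": head "rope", modifier "marsh canyon salt".
Inside "marsh canyon salt": head "salt" (specifically "canyon salt"), modifier "marsh".
Inside "canyon salt": head "salt", modifier "canyon".
Inside "bench net": head "net", modifier "bench".
So the structure is [[[marsh [canyon salt]] rope] [bench net]].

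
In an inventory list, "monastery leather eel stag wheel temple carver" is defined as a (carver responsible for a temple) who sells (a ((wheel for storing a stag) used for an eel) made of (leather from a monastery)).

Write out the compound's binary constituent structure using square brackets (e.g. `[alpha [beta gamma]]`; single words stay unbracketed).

Whole compound: head "carver" (specifically "temple carver"), modifier "monastery leather eel stag wheel".
"monastery leather eel stag wheel" → head "wheel" (specifically "eel stag wheel"), modifier "monastery leather".
"monastery leather" → head "leather", modifier "monastery".
"eel stag wheel" → head "wheel" (specifically "stag wheel"), modifier "eel".
"stag wheel" → head "wheel", modifier "stag".
"temple carver" → head "carver", modifier "temple".
So the structure is [[[monastery leather] [eel [stag wheel]]] [temple carver]].

[[[monastery leather] [eel [stag wheel]]] [temple carver]]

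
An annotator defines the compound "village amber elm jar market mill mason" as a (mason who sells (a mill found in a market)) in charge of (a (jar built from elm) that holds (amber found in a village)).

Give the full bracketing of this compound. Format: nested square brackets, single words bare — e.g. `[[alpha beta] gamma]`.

[[[village amber] [elm jar]] [[market mill] mason]]

The outermost head in the paraphrase is "mason" (specifically "market mill mason"), modified by "village amber elm jar".
"village amber elm jar" → head "jar" (specifically "elm jar"), modifier "village amber".
"village amber" → head "amber", modifier "village".
"elm jar" → head "jar", modifier "elm".
"market mill mason" → head "mason", modifier "market mill".
"market mill" → head "mill", modifier "market".
Assembled: [[[village amber] [elm jar]] [[market mill] mason]].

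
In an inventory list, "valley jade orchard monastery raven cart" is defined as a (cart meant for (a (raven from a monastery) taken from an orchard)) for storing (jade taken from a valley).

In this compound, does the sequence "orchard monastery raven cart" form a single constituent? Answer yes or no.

yes

The paraphrase groups the words so that "orchard monastery raven cart" is one unit: it corresponds to a single parenthesized sub-phrase.
The full structure is [[valley jade] [[orchard [monastery raven]] cart]], in which [orchard monastery raven cart] is a constituent.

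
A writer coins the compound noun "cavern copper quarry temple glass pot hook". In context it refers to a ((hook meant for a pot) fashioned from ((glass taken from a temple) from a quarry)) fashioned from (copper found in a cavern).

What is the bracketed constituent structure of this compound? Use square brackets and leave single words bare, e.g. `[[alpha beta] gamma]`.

[[cavern copper] [[quarry [temple glass]] [pot hook]]]

Overall it is a kind of hook (specifically "quarry temple glass pot hook"); the modifier is "cavern copper".
Inside "cavern copper": head "copper", modifier "cavern".
Inside "quarry temple glass pot hook": head "hook" (specifically "pot hook"), modifier "quarry temple glass".
Inside "quarry temple glass": head "glass" (specifically "temple glass"), modifier "quarry".
Inside "temple glass": head "glass", modifier "temple".
Inside "pot hook": head "hook", modifier "pot".
Assembled: [[cavern copper] [[quarry [temple glass]] [pot hook]]].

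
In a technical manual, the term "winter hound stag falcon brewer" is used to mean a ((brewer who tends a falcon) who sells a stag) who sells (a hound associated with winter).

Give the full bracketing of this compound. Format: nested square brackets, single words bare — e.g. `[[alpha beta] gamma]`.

Whole compound: head "brewer" (specifically "stag falcon brewer"), modifier "winter hound".
"winter hound" → head "hound", modifier "winter".
"stag falcon brewer" → head "brewer" (specifically "falcon brewer"), modifier "stag".
"falcon brewer" → head "brewer", modifier "falcon".
So the structure is [[winter hound] [stag [falcon brewer]]].

[[winter hound] [stag [falcon brewer]]]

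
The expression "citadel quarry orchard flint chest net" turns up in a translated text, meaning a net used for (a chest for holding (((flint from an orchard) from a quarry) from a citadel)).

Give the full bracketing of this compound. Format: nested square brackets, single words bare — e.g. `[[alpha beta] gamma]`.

The outermost head in the paraphrase is "net", modified by "citadel quarry orchard flint chest".
Within "citadel quarry orchard flint chest", the head is "chest" and the modifier is "citadel quarry orchard flint".
Within "citadel quarry orchard flint", the head is "flint" (specifically "quarry orchard flint") and the modifier is "citadel".
Within "quarry orchard flint", the head is "flint" (specifically "orchard flint") and the modifier is "quarry".
Within "orchard flint", the head is "flint" and the modifier is "orchard".
Assembled: [[[citadel [quarry [orchard flint]]] chest] net].

[[[citadel [quarry [orchard flint]]] chest] net]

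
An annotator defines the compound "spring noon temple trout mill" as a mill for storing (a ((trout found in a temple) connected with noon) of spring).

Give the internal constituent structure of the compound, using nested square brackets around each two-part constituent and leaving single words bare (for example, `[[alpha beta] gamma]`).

[[spring [noon [temple trout]]] mill]

Whole compound: head "mill", modifier "spring noon temple trout".
Inside "spring noon temple trout": head "trout" (specifically "noon temple trout"), modifier "spring".
Inside "noon temple trout": head "trout" (specifically "temple trout"), modifier "noon".
Inside "temple trout": head "trout", modifier "temple".
Putting it together: [[spring [noon [temple trout]]] mill].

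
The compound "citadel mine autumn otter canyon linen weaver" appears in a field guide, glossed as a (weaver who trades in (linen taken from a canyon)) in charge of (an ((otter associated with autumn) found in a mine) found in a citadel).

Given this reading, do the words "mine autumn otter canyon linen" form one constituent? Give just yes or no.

The top-level split is [citadel mine autumn otter] [canyon linen weaver]; the full structure is [[citadel [mine [autumn otter]]] [[canyon linen] weaver]].
"mine autumn otter canyon linen" straddles a constituent boundary, so it is not a single unit.

no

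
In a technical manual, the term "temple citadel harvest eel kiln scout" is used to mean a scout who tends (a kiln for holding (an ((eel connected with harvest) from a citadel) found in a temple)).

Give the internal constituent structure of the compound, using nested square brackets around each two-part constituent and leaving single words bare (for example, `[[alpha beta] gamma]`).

[[[temple [citadel [harvest eel]]] kiln] scout]

At the top level: head "scout"; modifier "temple citadel harvest eel kiln".
Within "temple citadel harvest eel kiln", the head is "kiln" and the modifier is "temple citadel harvest eel".
Within "temple citadel harvest eel", the head is "eel" (specifically "citadel harvest eel") and the modifier is "temple".
Within "citadel harvest eel", the head is "eel" (specifically "harvest eel") and the modifier is "citadel".
Within "harvest eel", the head is "eel" and the modifier is "harvest".
So the structure is [[[temple [citadel [harvest eel]]] kiln] scout].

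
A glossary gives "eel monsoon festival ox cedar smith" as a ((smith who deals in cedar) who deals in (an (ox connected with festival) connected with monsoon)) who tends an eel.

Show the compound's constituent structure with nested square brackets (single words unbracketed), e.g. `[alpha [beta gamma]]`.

At the top level: head "smith" (specifically "monsoon festival ox cedar smith"); modifier "eel".
Inside "monsoon festival ox cedar smith": head "smith" (specifically "cedar smith"), modifier "monsoon festival ox".
Inside "monsoon festival ox": head "ox" (specifically "festival ox"), modifier "monsoon".
Inside "festival ox": head "ox", modifier "festival".
Inside "cedar smith": head "smith", modifier "cedar".
So the structure is [eel [[monsoon [festival ox]] [cedar smith]]].

[eel [[monsoon [festival ox]] [cedar smith]]]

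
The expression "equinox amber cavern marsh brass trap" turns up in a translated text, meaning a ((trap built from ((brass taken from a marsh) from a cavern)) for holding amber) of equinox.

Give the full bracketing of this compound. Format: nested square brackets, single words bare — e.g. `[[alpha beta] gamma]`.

Whole compound: head "trap" (specifically "amber cavern marsh brass trap"), modifier "equinox".
Inside "amber cavern marsh brass trap": head "trap" (specifically "cavern marsh brass trap"), modifier "amber".
Inside "cavern marsh brass trap": head "trap", modifier "cavern marsh brass".
Inside "cavern marsh brass": head "brass" (specifically "marsh brass"), modifier "cavern".
Inside "marsh brass": head "brass", modifier "marsh".
Putting it together: [equinox [amber [[cavern [marsh brass]] trap]]].

[equinox [amber [[cavern [marsh brass]] trap]]]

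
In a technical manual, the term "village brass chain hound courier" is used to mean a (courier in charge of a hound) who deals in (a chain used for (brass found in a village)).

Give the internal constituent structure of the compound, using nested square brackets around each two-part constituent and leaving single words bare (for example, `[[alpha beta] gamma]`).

[[[village brass] chain] [hound courier]]

Whole compound: head "courier" (specifically "hound courier"), modifier "village brass chain".
Inside "village brass chain": head "chain", modifier "village brass".
Inside "village brass": head "brass", modifier "village".
Inside "hound courier": head "courier", modifier "hound".
Assembled: [[[village brass] chain] [hound courier]].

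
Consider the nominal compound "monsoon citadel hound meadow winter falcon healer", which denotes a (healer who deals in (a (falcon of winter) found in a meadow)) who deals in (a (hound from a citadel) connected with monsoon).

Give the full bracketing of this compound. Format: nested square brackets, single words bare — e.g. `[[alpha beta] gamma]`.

Whole compound: head "healer" (specifically "meadow winter falcon healer"), modifier "monsoon citadel hound".
Inside "monsoon citadel hound": head "hound" (specifically "citadel hound"), modifier "monsoon".
Inside "citadel hound": head "hound", modifier "citadel".
Inside "meadow winter falcon healer": head "healer", modifier "meadow winter falcon".
Inside "meadow winter falcon": head "falcon" (specifically "winter falcon"), modifier "meadow".
Inside "winter falcon": head "falcon", modifier "winter".
Assembled: [[monsoon [citadel hound]] [[meadow [winter falcon]] healer]].

[[monsoon [citadel hound]] [[meadow [winter falcon]] healer]]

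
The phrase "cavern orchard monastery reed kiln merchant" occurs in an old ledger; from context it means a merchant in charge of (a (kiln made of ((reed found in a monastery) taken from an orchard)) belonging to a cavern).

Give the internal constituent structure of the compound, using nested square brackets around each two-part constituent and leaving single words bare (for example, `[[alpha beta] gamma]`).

Whole compound: head "merchant", modifier "cavern orchard monastery reed kiln".
Inside "cavern orchard monastery reed kiln": head "kiln" (specifically "orchard monastery reed kiln"), modifier "cavern".
Inside "orchard monastery reed kiln": head "kiln", modifier "orchard monastery reed".
Inside "orchard monastery reed": head "reed" (specifically "monastery reed"), modifier "orchard".
Inside "monastery reed": head "reed", modifier "monastery".
Assembled: [[cavern [[orchard [monastery reed]] kiln]] merchant].

[[cavern [[orchard [monastery reed]] kiln]] merchant]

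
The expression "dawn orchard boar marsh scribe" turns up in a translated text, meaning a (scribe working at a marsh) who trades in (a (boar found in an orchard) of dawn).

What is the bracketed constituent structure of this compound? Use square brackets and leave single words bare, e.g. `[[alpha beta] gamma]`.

[[dawn [orchard boar]] [marsh scribe]]

Whole compound: head "scribe" (specifically "marsh scribe"), modifier "dawn orchard boar".
Inside "dawn orchard boar": head "boar" (specifically "orchard boar"), modifier "dawn".
Inside "orchard boar": head "boar", modifier "orchard".
Inside "marsh scribe": head "scribe", modifier "marsh".
Putting it together: [[dawn [orchard boar]] [marsh scribe]].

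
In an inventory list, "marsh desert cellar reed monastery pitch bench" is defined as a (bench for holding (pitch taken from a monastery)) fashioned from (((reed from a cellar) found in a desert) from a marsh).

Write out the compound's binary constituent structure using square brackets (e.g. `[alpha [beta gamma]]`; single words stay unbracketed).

Whole compound: head "bench" (specifically "monastery pitch bench"), modifier "marsh desert cellar reed".
Within "marsh desert cellar reed", the head is "reed" (specifically "desert cellar reed") and the modifier is "marsh".
Within "desert cellar reed", the head is "reed" (specifically "cellar reed") and the modifier is "desert".
Within "cellar reed", the head is "reed" and the modifier is "cellar".
Within "monastery pitch bench", the head is "bench" and the modifier is "monastery pitch".
Within "monastery pitch", the head is "pitch" and the modifier is "monastery".
Putting it together: [[marsh [desert [cellar reed]]] [[monastery pitch] bench]].

[[marsh [desert [cellar reed]]] [[monastery pitch] bench]]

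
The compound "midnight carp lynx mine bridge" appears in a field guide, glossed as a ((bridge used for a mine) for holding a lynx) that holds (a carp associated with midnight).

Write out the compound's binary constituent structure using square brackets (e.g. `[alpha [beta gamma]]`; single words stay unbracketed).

[[midnight carp] [lynx [mine bridge]]]

Overall it is a kind of bridge (specifically "lynx mine bridge"); the modifier is "midnight carp".
Inside "midnight carp": head "carp", modifier "midnight".
Inside "lynx mine bridge": head "bridge" (specifically "mine bridge"), modifier "lynx".
Inside "mine bridge": head "bridge", modifier "mine".
So the structure is [[midnight carp] [lynx [mine bridge]]].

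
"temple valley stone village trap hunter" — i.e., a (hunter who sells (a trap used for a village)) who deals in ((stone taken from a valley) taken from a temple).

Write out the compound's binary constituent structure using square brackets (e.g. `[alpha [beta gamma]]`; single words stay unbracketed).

[[temple [valley stone]] [[village trap] hunter]]

Overall it is a kind of hunter (specifically "village trap hunter"); the modifier is "temple valley stone".
Within "temple valley stone", the head is "stone" (specifically "valley stone") and the modifier is "temple".
Within "valley stone", the head is "stone" and the modifier is "valley".
Within "village trap hunter", the head is "hunter" and the modifier is "village trap".
Within "village trap", the head is "trap" and the modifier is "village".
So the structure is [[temple [valley stone]] [[village trap] hunter]].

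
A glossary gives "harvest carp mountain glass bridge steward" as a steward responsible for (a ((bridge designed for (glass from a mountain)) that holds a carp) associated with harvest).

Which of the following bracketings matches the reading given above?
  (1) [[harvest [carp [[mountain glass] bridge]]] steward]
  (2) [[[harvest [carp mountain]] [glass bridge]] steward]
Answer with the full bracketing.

The paraphrase's head is the "steward" part ("steward"); its modifier is "harvest carp mountain glass bridge".
That top-level split, carried through the inner groups, gives [[harvest [carp [[mountain glass] bridge]]] steward].

[[harvest [carp [[mountain glass] bridge]]] steward]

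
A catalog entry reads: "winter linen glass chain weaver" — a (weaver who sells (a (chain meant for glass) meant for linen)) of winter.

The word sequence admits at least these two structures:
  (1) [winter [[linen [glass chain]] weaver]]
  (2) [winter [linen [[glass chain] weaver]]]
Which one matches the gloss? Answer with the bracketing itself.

[winter [[linen [glass chain]] weaver]]

The paraphrase's head is the "weaver" part ("linen glass chain weaver"); its modifier is "winter".
That top-level split, carried through the inner groups, gives [winter [[linen [glass chain]] weaver]].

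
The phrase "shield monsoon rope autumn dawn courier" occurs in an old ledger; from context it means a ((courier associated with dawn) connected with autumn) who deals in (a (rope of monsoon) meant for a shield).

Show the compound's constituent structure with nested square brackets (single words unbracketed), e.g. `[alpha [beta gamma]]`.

[[shield [monsoon rope]] [autumn [dawn courier]]]

Whole compound: head "courier" (specifically "autumn dawn courier"), modifier "shield monsoon rope".
Within "shield monsoon rope", the head is "rope" (specifically "monsoon rope") and the modifier is "shield".
Within "monsoon rope", the head is "rope" and the modifier is "monsoon".
Within "autumn dawn courier", the head is "courier" (specifically "dawn courier") and the modifier is "autumn".
Within "dawn courier", the head is "courier" and the modifier is "dawn".
Putting it together: [[shield [monsoon rope]] [autumn [dawn courier]]].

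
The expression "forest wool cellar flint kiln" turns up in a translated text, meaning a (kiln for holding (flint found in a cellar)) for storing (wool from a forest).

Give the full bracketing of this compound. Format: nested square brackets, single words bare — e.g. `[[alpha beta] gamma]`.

[[forest wool] [[cellar flint] kiln]]

The outermost head in the paraphrase is "kiln" (specifically "cellar flint kiln"), modified by "forest wool".
"forest wool" → head "wool", modifier "forest".
"cellar flint kiln" → head "kiln", modifier "cellar flint".
"cellar flint" → head "flint", modifier "cellar".
So the structure is [[forest wool] [[cellar flint] kiln]].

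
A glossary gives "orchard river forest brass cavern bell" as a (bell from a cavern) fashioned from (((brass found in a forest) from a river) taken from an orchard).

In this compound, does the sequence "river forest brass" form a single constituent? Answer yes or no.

yes

The paraphrase groups the words so that "river forest brass" is one unit: it corresponds to a single parenthesized sub-phrase.
The full structure is [[orchard [river [forest brass]]] [cavern bell]], in which [river forest brass] is a constituent.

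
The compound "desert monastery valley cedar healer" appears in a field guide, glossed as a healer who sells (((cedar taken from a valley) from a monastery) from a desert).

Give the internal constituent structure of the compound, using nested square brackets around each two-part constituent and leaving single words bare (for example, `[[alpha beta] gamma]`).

[[desert [monastery [valley cedar]]] healer]

The outermost head in the paraphrase is "healer", modified by "desert monastery valley cedar".
Inside "desert monastery valley cedar": head "cedar" (specifically "monastery valley cedar"), modifier "desert".
Inside "monastery valley cedar": head "cedar" (specifically "valley cedar"), modifier "monastery".
Inside "valley cedar": head "cedar", modifier "valley".
So the structure is [[desert [monastery [valley cedar]]] healer].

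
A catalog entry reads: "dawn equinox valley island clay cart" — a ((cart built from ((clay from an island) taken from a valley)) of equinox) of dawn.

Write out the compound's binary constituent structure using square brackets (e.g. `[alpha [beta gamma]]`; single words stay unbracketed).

At the top level: head "cart" (specifically "equinox valley island clay cart"); modifier "dawn".
Inside "equinox valley island clay cart": head "cart" (specifically "valley island clay cart"), modifier "equinox".
Inside "valley island clay cart": head "cart", modifier "valley island clay".
Inside "valley island clay": head "clay" (specifically "island clay"), modifier "valley".
Inside "island clay": head "clay", modifier "island".
Assembled: [dawn [equinox [[valley [island clay]] cart]]].

[dawn [equinox [[valley [island clay]] cart]]]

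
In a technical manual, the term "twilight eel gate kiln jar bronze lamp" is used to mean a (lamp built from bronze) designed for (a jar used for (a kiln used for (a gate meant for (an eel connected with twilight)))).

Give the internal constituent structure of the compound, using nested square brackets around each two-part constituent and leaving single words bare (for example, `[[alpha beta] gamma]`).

The outermost head in the paraphrase is "lamp" (specifically "bronze lamp"), modified by "twilight eel gate kiln jar".
Inside "twilight eel gate kiln jar": head "jar", modifier "twilight eel gate kiln".
Inside "twilight eel gate kiln": head "kiln", modifier "twilight eel gate".
Inside "twilight eel gate": head "gate", modifier "twilight eel".
Inside "twilight eel": head "eel", modifier "twilight".
Inside "bronze lamp": head "lamp", modifier "bronze".
So the structure is [[[[[twilight eel] gate] kiln] jar] [bronze lamp]].

[[[[[twilight eel] gate] kiln] jar] [bronze lamp]]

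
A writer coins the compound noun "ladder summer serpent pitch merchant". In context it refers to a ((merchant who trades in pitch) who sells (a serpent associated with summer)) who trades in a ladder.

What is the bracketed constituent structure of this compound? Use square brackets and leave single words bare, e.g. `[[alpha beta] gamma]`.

The outermost head in the paraphrase is "merchant" (specifically "summer serpent pitch merchant"), modified by "ladder".
"summer serpent pitch merchant" → head "merchant" (specifically "pitch merchant"), modifier "summer serpent".
"summer serpent" → head "serpent", modifier "summer".
"pitch merchant" → head "merchant", modifier "pitch".
So the structure is [ladder [[summer serpent] [pitch merchant]]].

[ladder [[summer serpent] [pitch merchant]]]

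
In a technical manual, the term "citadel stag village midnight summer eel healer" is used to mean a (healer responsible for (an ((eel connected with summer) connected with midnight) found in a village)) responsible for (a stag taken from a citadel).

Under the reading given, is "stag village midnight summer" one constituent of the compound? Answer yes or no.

no

The top-level split is [citadel stag] [village midnight summer eel healer]; the full structure is [[citadel stag] [[village [midnight [summer eel]]] healer]].
"stag village midnight summer" straddles a constituent boundary, so it is not a single unit.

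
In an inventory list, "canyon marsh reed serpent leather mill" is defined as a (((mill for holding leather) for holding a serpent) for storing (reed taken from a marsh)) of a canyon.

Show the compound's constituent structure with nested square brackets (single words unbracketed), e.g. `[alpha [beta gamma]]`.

Overall it is a kind of mill (specifically "marsh reed serpent leather mill"); the modifier is "canyon".
"marsh reed serpent leather mill" → head "mill" (specifically "serpent leather mill"), modifier "marsh reed".
"marsh reed" → head "reed", modifier "marsh".
"serpent leather mill" → head "mill" (specifically "leather mill"), modifier "serpent".
"leather mill" → head "mill", modifier "leather".
Assembled: [canyon [[marsh reed] [serpent [leather mill]]]].

[canyon [[marsh reed] [serpent [leather mill]]]]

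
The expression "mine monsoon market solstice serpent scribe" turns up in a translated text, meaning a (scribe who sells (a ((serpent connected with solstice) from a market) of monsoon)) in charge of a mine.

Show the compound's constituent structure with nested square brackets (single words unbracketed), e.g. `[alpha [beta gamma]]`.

At the top level: head "scribe" (specifically "monsoon market solstice serpent scribe"); modifier "mine".
Inside "monsoon market solstice serpent scribe": head "scribe", modifier "monsoon market solstice serpent".
Inside "monsoon market solstice serpent": head "serpent" (specifically "market solstice serpent"), modifier "monsoon".
Inside "market solstice serpent": head "serpent" (specifically "solstice serpent"), modifier "market".
Inside "solstice serpent": head "serpent", modifier "solstice".
Assembled: [mine [[monsoon [market [solstice serpent]]] scribe]].

[mine [[monsoon [market [solstice serpent]]] scribe]]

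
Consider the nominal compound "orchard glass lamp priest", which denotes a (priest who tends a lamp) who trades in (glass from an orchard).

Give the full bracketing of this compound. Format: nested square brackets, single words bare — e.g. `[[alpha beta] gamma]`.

The outermost head in the paraphrase is "priest" (specifically "lamp priest"), modified by "orchard glass".
Within "orchard glass", the head is "glass" and the modifier is "orchard".
Within "lamp priest", the head is "priest" and the modifier is "lamp".
So the structure is [[orchard glass] [lamp priest]].

[[orchard glass] [lamp priest]]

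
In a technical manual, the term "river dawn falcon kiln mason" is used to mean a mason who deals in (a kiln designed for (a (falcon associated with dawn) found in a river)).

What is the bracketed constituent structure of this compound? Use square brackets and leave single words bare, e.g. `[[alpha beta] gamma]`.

[[[river [dawn falcon]] kiln] mason]

At the top level: head "mason"; modifier "river dawn falcon kiln".
Within "river dawn falcon kiln", the head is "kiln" and the modifier is "river dawn falcon".
Within "river dawn falcon", the head is "falcon" (specifically "dawn falcon") and the modifier is "river".
Within "dawn falcon", the head is "falcon" and the modifier is "dawn".
Assembled: [[[river [dawn falcon]] kiln] mason].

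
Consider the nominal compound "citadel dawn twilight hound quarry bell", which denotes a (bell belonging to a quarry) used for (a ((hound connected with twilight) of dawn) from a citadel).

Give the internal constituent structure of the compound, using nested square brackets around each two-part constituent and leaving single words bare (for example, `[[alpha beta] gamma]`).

[[citadel [dawn [twilight hound]]] [quarry bell]]

Overall it is a kind of bell (specifically "quarry bell"); the modifier is "citadel dawn twilight hound".
Inside "citadel dawn twilight hound": head "hound" (specifically "dawn twilight hound"), modifier "citadel".
Inside "dawn twilight hound": head "hound" (specifically "twilight hound"), modifier "dawn".
Inside "twilight hound": head "hound", modifier "twilight".
Inside "quarry bell": head "bell", modifier "quarry".
Putting it together: [[citadel [dawn [twilight hound]]] [quarry bell]].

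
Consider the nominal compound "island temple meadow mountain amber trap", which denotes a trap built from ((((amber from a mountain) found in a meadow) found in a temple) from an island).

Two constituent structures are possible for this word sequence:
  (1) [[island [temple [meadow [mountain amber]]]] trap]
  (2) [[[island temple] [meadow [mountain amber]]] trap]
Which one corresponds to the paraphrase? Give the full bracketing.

[[island [temple [meadow [mountain amber]]]] trap]

The paraphrase's head is the "trap" part ("trap"); its modifier is "island temple meadow mountain amber".
That top-level split, carried through the inner groups, gives [[island [temple [meadow [mountain amber]]]] trap].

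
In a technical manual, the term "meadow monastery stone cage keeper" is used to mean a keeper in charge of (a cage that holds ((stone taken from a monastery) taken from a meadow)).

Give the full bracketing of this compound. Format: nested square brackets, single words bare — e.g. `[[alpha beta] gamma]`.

[[[meadow [monastery stone]] cage] keeper]

At the top level: head "keeper"; modifier "meadow monastery stone cage".
"meadow monastery stone cage" → head "cage", modifier "meadow monastery stone".
"meadow monastery stone" → head "stone" (specifically "monastery stone"), modifier "meadow".
"monastery stone" → head "stone", modifier "monastery".
Putting it together: [[[meadow [monastery stone]] cage] keeper].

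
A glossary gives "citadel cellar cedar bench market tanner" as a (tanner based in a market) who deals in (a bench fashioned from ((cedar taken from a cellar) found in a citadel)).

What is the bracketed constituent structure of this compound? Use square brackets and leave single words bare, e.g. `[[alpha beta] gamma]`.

[[[citadel [cellar cedar]] bench] [market tanner]]

Overall it is a kind of tanner (specifically "market tanner"); the modifier is "citadel cellar cedar bench".
"citadel cellar cedar bench" → head "bench", modifier "citadel cellar cedar".
"citadel cellar cedar" → head "cedar" (specifically "cellar cedar"), modifier "citadel".
"cellar cedar" → head "cedar", modifier "cellar".
"market tanner" → head "tanner", modifier "market".
Assembled: [[[citadel [cellar cedar]] bench] [market tanner]].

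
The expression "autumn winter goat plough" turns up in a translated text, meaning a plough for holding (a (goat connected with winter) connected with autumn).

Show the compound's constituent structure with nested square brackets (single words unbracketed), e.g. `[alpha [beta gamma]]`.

At the top level: head "plough"; modifier "autumn winter goat".
Within "autumn winter goat", the head is "goat" (specifically "winter goat") and the modifier is "autumn".
Within "winter goat", the head is "goat" and the modifier is "winter".
Assembled: [[autumn [winter goat]] plough].

[[autumn [winter goat]] plough]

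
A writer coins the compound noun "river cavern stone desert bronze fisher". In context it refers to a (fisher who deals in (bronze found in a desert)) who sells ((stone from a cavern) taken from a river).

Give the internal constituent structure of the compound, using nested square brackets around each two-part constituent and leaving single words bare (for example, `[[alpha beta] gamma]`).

Whole compound: head "fisher" (specifically "desert bronze fisher"), modifier "river cavern stone".
Inside "river cavern stone": head "stone" (specifically "cavern stone"), modifier "river".
Inside "cavern stone": head "stone", modifier "cavern".
Inside "desert bronze fisher": head "fisher", modifier "desert bronze".
Inside "desert bronze": head "bronze", modifier "desert".
Putting it together: [[river [cavern stone]] [[desert bronze] fisher]].

[[river [cavern stone]] [[desert bronze] fisher]]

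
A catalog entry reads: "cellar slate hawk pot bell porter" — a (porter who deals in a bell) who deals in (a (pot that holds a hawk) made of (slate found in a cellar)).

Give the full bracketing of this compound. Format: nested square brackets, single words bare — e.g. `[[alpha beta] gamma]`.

[[[cellar slate] [hawk pot]] [bell porter]]

The outermost head in the paraphrase is "porter" (specifically "bell porter"), modified by "cellar slate hawk pot".
Within "cellar slate hawk pot", the head is "pot" (specifically "hawk pot") and the modifier is "cellar slate".
Within "cellar slate", the head is "slate" and the modifier is "cellar".
Within "hawk pot", the head is "pot" and the modifier is "hawk".
Within "bell porter", the head is "porter" and the modifier is "bell".
Assembled: [[[cellar slate] [hawk pot]] [bell porter]].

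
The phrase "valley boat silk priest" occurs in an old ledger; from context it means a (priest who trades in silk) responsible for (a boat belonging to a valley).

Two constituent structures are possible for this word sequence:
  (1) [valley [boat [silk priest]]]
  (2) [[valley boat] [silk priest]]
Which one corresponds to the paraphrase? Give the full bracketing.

[[valley boat] [silk priest]]

The paraphrase's head is the "priest" part ("silk priest"); its modifier is "valley boat".
That top-level split, carried through the inner groups, gives [[valley boat] [silk priest]].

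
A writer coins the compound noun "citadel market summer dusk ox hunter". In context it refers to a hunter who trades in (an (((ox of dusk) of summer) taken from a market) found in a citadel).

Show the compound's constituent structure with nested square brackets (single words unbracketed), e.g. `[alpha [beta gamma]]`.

[[citadel [market [summer [dusk ox]]]] hunter]

At the top level: head "hunter"; modifier "citadel market summer dusk ox".
"citadel market summer dusk ox" → head "ox" (specifically "market summer dusk ox"), modifier "citadel".
"market summer dusk ox" → head "ox" (specifically "summer dusk ox"), modifier "market".
"summer dusk ox" → head "ox" (specifically "dusk ox"), modifier "summer".
"dusk ox" → head "ox", modifier "dusk".
So the structure is [[citadel [market [summer [dusk ox]]]] hunter].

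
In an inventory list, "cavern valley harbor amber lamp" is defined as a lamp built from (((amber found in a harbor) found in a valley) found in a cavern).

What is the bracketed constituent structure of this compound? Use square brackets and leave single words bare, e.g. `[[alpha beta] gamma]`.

[[cavern [valley [harbor amber]]] lamp]

At the top level: head "lamp"; modifier "cavern valley harbor amber".
"cavern valley harbor amber" → head "amber" (specifically "valley harbor amber"), modifier "cavern".
"valley harbor amber" → head "amber" (specifically "harbor amber"), modifier "valley".
"harbor amber" → head "amber", modifier "harbor".
Putting it together: [[cavern [valley [harbor amber]]] lamp].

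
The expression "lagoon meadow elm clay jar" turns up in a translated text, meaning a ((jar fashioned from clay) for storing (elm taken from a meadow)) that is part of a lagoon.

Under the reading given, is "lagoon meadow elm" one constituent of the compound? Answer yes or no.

no

The top-level split is [lagoon] [meadow elm clay jar]; the full structure is [lagoon [[meadow elm] [clay jar]]].
"lagoon meadow elm" straddles a constituent boundary, so it is not a single unit.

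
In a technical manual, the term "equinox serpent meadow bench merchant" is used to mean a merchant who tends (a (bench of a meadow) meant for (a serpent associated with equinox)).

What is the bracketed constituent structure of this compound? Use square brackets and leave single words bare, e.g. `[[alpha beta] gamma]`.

[[[equinox serpent] [meadow bench]] merchant]

The outermost head in the paraphrase is "merchant", modified by "equinox serpent meadow bench".
"equinox serpent meadow bench" → head "bench" (specifically "meadow bench"), modifier "equinox serpent".
"equinox serpent" → head "serpent", modifier "equinox".
"meadow bench" → head "bench", modifier "meadow".
So the structure is [[[equinox serpent] [meadow bench]] merchant].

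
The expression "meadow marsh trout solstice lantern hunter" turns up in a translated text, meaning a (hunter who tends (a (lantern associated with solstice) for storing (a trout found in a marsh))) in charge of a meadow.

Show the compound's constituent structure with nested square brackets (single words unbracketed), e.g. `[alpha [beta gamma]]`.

Overall it is a kind of hunter (specifically "marsh trout solstice lantern hunter"); the modifier is "meadow".
"marsh trout solstice lantern hunter" → head "hunter", modifier "marsh trout solstice lantern".
"marsh trout solstice lantern" → head "lantern" (specifically "solstice lantern"), modifier "marsh trout".
"marsh trout" → head "trout", modifier "marsh".
"solstice lantern" → head "lantern", modifier "solstice".
Assembled: [meadow [[[marsh trout] [solstice lantern]] hunter]].

[meadow [[[marsh trout] [solstice lantern]] hunter]]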